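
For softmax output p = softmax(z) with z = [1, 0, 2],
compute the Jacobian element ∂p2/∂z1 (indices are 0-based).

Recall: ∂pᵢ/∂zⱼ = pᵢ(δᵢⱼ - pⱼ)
∂p2/∂z1 = -0.05989

p = softmax(z) = [0.2447, 0.09003, 0.6652]
p2 = 0.6652, p1 = 0.09003

∂p2/∂z1 = -p2 × p1 = -0.6652 × 0.09003 = -0.05989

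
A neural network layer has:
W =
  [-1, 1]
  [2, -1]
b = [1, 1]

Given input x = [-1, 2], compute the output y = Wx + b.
y = [4, -3]

Wx = [-1×-1 + 1×2, 2×-1 + -1×2]
   = [3, -4]
y = Wx + b = [3 + 1, -4 + 1] = [4, -3]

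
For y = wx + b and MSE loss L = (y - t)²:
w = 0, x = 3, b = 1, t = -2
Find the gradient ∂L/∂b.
∂L/∂b = 6

y = wx + b = (0)(3) + 1 = 1
∂L/∂y = 2(y - t) = 2(1 - -2) = 6
∂y/∂b = 1
∂L/∂b = ∂L/∂y · ∂y/∂b = 6 × 1 = 6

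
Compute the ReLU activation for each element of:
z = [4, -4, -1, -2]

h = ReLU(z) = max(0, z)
h = [4, 0, 0, 0]

ReLU applied element-wise: max(0,4)=4, max(0,-4)=0, max(0,-1)=0, max(0,-2)=0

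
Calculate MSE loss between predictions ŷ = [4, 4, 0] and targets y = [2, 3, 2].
MSE = 3

MSE = (1/3)((4-2)² + (4-3)² + (0-2)²) = (1/3)(4 + 1 + 4) = 3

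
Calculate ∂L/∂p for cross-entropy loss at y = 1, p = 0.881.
∂L/∂p = -1.135

∂L/∂p = -y/p + (1-y)/(1-p) = -1/0.881 + 0 = -1.135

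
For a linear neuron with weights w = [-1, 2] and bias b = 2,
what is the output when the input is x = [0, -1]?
y = 0

y = (-1)(0) + (2)(-1) + 2 = 0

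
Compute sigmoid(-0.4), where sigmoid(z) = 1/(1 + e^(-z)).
0.4013

sigmoid(-0.4) = 1/(1 + e^(0.4)) = 1/(1 + 1.492) = 0.4013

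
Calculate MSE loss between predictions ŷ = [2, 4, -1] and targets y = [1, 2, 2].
MSE = 4.667

MSE = (1/3)((2-1)² + (4-2)² + (-1-2)²) = (1/3)(1 + 4 + 9) = 4.667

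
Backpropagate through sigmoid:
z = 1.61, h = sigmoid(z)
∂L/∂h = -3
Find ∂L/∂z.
∂L/∂z = -0.4165

σ(1.61) = 0.8334
σ'(1.61) = σ(1.61)(1 - σ(1.61)) = 0.8334 × 0.1666 = 0.1388
∂L/∂z = ∂L/∂h · σ'(z) = -3 × 0.1388 = -0.4165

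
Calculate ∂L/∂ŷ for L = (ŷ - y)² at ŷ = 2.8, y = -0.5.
∂L/∂ŷ = 6.6

∂L/∂ŷ = 2(ŷ - y) = 2(2.8 - -0.5) = 2(3.3) = 6.6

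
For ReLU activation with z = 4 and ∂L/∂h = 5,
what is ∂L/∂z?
∂L/∂z = 5

h = ReLU(4) = 4
Since z > 0: ∂h/∂z = 1
∂L/∂z = ∂L/∂h · ∂h/∂z = 5 × 1 = 5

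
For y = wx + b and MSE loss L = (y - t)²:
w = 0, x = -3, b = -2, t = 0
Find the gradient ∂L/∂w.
∂L/∂w = 12

y = wx + b = (0)(-3) + -2 = -2
∂L/∂y = 2(y - t) = 2(-2 - 0) = -4
∂y/∂w = x = -3
∂L/∂w = ∂L/∂y · ∂y/∂w = -4 × -3 = 12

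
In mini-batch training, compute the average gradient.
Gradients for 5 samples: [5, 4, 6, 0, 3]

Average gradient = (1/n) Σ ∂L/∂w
Average gradient = 3.6

Average = (1/5)(5 + 4 + 6 + 0 + 3) = 18/5 = 3.6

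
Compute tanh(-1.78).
-0.9447

tanh(-1.78) = (e^(-1.78) - e^(1.78))/(e^(-1.78) + e^(1.78)) = -0.9447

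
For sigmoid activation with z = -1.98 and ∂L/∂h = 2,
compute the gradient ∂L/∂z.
∂L/∂z = 0.2132

σ(-1.98) = 0.1213
σ'(-1.98) = σ(-1.98)(1 - σ(-1.98)) = 0.1213 × 0.8787 = 0.1066
∂L/∂z = ∂L/∂h · σ'(z) = 2 × 0.1066 = 0.2132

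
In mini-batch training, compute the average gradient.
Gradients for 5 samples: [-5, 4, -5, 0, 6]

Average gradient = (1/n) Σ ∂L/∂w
Average gradient = 0

Average = (1/5)(-5 + 4 + -5 + 0 + 6) = 0/5 = 0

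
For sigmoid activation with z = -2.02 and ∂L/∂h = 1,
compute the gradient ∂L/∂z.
∂L/∂z = 0.1034

σ(-2.02) = 0.1171
σ'(-2.02) = σ(-2.02)(1 - σ(-2.02)) = 0.1171 × 0.8829 = 0.1034
∂L/∂z = ∂L/∂h · σ'(z) = 1 × 0.1034 = 0.1034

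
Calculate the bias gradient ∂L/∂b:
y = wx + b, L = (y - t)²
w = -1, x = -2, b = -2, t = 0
∂L/∂b = 0

y = wx + b = (-1)(-2) + -2 = 0
∂L/∂y = 2(y - t) = 2(0 - 0) = 0
∂y/∂b = 1
∂L/∂b = ∂L/∂y · ∂y/∂b = 0 × 1 = 0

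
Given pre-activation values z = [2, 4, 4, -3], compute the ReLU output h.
h = [2, 4, 4, 0]

ReLU applied element-wise: max(0,2)=2, max(0,4)=4, max(0,4)=4, max(0,-3)=0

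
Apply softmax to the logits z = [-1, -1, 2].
p = [0.0453, 0.0453, 0.9094]

exp(z) = [0.3679, 0.3679, 7.389]
Sum = 8.125
p = [0.0453, 0.0453, 0.9094]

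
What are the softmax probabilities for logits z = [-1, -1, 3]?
p = [0.0177, 0.0177, 0.9647]

exp(z) = [0.3679, 0.3679, 20.09]
Sum = 20.82
p = [0.0177, 0.0177, 0.9647]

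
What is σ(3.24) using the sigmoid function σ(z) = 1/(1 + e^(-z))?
0.9623

sigmoid(3.24) = 1/(1 + e^(-3.24)) = 1/(1 + 0.03916) = 0.9623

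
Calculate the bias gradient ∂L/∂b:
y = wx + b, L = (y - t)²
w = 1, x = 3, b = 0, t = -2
∂L/∂b = 10

y = wx + b = (1)(3) + 0 = 3
∂L/∂y = 2(y - t) = 2(3 - -2) = 10
∂y/∂b = 1
∂L/∂b = ∂L/∂y · ∂y/∂b = 10 × 1 = 10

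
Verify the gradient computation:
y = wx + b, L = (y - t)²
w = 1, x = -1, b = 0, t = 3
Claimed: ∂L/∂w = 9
Incorrect

y = (1)(-1) + 0 = -1
∂L/∂y = 2(y - t) = 2(-1 - 3) = -8
∂y/∂w = x = -1
∂L/∂w = -8 × -1 = 8

Claimed value: 9
Incorrect: The correct gradient is 8.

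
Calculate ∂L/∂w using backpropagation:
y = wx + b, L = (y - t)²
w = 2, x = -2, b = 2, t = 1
∂L/∂w = 12

y = wx + b = (2)(-2) + 2 = -2
∂L/∂y = 2(y - t) = 2(-2 - 1) = -6
∂y/∂w = x = -2
∂L/∂w = ∂L/∂y · ∂y/∂w = -6 × -2 = 12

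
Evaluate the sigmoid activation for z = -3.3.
0.03557

sigmoid(-3.3) = 1/(1 + e^(3.3)) = 1/(1 + 27.11) = 0.03557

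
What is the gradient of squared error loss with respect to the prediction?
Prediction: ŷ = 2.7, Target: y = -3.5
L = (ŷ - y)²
∂L/∂ŷ = 12.4

∂L/∂ŷ = 2(ŷ - y) = 2(2.7 - -3.5) = 2(6.2) = 12.4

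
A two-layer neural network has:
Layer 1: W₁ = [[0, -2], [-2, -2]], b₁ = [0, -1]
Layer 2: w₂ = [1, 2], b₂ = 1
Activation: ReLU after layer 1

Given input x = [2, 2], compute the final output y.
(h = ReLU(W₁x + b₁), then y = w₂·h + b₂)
y = 1

Layer 1 pre-activation: z₁ = [-4, -9]
After ReLU: h = [0, 0]
Layer 2 output: y = 1×0 + 2×0 + 1 = 1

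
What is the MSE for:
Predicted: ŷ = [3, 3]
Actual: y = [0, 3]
MSE = 4.5

MSE = (1/2)((3-0)² + (3-3)²) = (1/2)(9 + 0) = 4.5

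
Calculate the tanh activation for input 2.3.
0.9801

tanh(2.3) = (e^(2.3) - e^(-2.3))/(e^(2.3) + e^(-2.3)) = 0.9801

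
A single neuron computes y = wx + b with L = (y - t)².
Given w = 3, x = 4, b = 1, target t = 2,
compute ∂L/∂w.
∂L/∂w = 88

y = wx + b = (3)(4) + 1 = 13
∂L/∂y = 2(y - t) = 2(13 - 2) = 22
∂y/∂w = x = 4
∂L/∂w = ∂L/∂y · ∂y/∂w = 22 × 4 = 88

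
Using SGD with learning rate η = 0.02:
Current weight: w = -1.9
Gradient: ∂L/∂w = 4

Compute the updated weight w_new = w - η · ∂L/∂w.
w_new = -1.98

w_new = w - η·∂L/∂w = -1.9 - 0.02×(4) = -1.9 - (0.08) = -1.98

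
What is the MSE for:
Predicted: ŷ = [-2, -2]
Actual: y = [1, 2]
MSE = 12.5

MSE = (1/2)((-2-1)² + (-2-2)²) = (1/2)(9 + 16) = 12.5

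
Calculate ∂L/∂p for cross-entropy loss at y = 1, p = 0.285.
∂L/∂p = -3.509

∂L/∂p = -y/p + (1-y)/(1-p) = -1/0.285 + 0 = -3.509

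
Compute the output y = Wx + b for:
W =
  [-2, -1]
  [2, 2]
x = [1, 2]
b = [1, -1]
y = [-3, 5]

Wx = [-2×1 + -1×2, 2×1 + 2×2]
   = [-4, 6]
y = Wx + b = [-4 + 1, 6 + -1] = [-3, 5]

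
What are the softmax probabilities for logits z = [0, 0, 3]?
p = [0.0453, 0.0453, 0.9094]

exp(z) = [1, 1, 20.09]
Sum = 22.09
p = [0.0453, 0.0453, 0.9094]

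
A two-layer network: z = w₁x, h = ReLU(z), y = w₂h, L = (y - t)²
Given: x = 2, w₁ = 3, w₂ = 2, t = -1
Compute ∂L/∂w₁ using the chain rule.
∂L/∂w₁ = 104

Forward pass:
z = w₁x = 3×2 = 6
h = ReLU(6) = 6
y = w₂h = 2×6 = 12

Backward pass:
∂L/∂y = 2(y - t) = 2(12 - -1) = 26
∂y/∂h = w₂ = 2
∂h/∂z = 1 (ReLU derivative)
∂z/∂w₁ = x = 2

∂L/∂w₁ = 26 × 2 × 1 × 2 = 104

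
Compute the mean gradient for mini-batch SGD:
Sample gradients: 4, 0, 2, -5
Average gradient = 0.25

Average = (1/4)(4 + 0 + 2 + -5) = 1/4 = 0.25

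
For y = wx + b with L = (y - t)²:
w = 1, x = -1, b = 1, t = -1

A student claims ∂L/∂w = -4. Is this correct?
Incorrect

y = (1)(-1) + 1 = 0
∂L/∂y = 2(y - t) = 2(0 - -1) = 2
∂y/∂w = x = -1
∂L/∂w = 2 × -1 = -2

Claimed value: -4
Incorrect: The correct gradient is -2.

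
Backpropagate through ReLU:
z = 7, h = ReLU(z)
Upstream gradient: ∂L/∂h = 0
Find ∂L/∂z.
∂L/∂z = 0

h = ReLU(7) = 7
Since z > 0: ∂h/∂z = 1
∂L/∂z = ∂L/∂h · ∂h/∂z = 0 × 1 = 0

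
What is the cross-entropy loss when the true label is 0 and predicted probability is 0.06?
L = 0.06188

L = -0·log(0.06) - 1·log(0.94) = -log(0.94) = 0.06188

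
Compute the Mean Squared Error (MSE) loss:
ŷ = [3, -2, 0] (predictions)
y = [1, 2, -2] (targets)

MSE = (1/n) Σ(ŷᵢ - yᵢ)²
MSE = 8

MSE = (1/3)((3-1)² + (-2-2)² + (0--2)²) = (1/3)(4 + 16 + 4) = 8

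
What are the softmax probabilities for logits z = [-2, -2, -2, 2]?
p = [0.0174, 0.0174, 0.0174, 0.9479]

exp(z) = [0.1353, 0.1353, 0.1353, 7.389]
Sum = 7.795
p = [0.0174, 0.0174, 0.0174, 0.9479]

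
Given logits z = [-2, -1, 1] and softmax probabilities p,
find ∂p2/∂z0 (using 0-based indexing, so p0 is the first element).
∂p2/∂z0 = -0.03545

p = softmax(z) = [0.04201, 0.1142, 0.8438]
p2 = 0.8438, p0 = 0.04201

∂p2/∂z0 = -p2 × p0 = -0.8438 × 0.04201 = -0.03545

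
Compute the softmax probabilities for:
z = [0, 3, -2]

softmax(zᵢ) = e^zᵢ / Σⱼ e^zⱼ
p = [0.0471, 0.9465, 0.0064]

exp(z) = [1, 20.09, 0.1353]
Sum = 21.22
p = [0.0471, 0.9465, 0.0064]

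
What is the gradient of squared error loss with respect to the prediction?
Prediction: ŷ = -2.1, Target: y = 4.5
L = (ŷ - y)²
∂L/∂ŷ = -13.2

∂L/∂ŷ = 2(ŷ - y) = 2(-2.1 - 4.5) = 2(-6.6) = -13.2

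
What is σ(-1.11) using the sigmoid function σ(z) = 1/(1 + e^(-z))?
0.2479

sigmoid(-1.11) = 1/(1 + e^(1.11)) = 1/(1 + 3.034) = 0.2479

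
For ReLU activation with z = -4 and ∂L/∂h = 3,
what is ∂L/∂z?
∂L/∂z = 0

h = ReLU(-4) = 0
Since z < 0: ∂h/∂z = 0
∂L/∂z = ∂L/∂h · ∂h/∂z = 3 × 0 = 0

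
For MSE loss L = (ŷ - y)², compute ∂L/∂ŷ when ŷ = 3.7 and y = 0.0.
∂L/∂ŷ = 7.4

∂L/∂ŷ = 2(ŷ - y) = 2(3.7 - 0.0) = 2(3.7) = 7.4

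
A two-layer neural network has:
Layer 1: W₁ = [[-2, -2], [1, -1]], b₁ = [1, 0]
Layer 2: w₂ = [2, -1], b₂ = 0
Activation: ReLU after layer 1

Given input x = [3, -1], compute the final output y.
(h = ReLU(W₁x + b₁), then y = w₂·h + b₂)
y = -4

Layer 1 pre-activation: z₁ = [-3, 4]
After ReLU: h = [0, 4]
Layer 2 output: y = 2×0 + -1×4 + 0 = -4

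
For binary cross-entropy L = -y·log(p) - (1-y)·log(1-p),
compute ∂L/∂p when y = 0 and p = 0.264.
∂L/∂p = 1.359

∂L/∂p = -y/p + (1-y)/(1-p) = 0 + 1/0.736 = 1.359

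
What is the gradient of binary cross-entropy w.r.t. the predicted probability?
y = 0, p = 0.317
∂L/∂p = 1.464

∂L/∂p = -y/p + (1-y)/(1-p) = 0 + 1/0.683 = 1.464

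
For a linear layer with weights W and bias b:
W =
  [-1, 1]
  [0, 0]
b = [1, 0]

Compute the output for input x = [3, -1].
y = [-3, 0]

Wx = [-1×3 + 1×-1, 0×3 + 0×-1]
   = [-4, 0]
y = Wx + b = [-4 + 1, 0 + 0] = [-3, 0]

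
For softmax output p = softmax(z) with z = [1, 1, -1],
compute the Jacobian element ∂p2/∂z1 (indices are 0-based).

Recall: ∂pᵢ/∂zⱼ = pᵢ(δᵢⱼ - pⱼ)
∂p2/∂z1 = -0.02968

p = softmax(z) = [0.4683, 0.4683, 0.06338]
p2 = 0.06338, p1 = 0.4683

∂p2/∂z1 = -p2 × p1 = -0.06338 × 0.4683 = -0.02968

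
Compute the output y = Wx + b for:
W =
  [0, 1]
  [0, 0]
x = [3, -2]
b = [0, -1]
y = [-2, -1]

Wx = [0×3 + 1×-2, 0×3 + 0×-2]
   = [-2, 0]
y = Wx + b = [-2 + 0, 0 + -1] = [-2, -1]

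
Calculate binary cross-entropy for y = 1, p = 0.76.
L = 0.2744

L = -1·log(0.76) - 0·log(0.24) = -log(0.76) = 0.2744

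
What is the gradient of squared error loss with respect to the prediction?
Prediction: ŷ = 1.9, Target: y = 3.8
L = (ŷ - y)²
∂L/∂ŷ = -3.8

∂L/∂ŷ = 2(ŷ - y) = 2(1.9 - 3.8) = 2(-1.9) = -3.8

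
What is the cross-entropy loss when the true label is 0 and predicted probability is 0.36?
L = 0.4463

L = -0·log(0.36) - 1·log(0.64) = -log(0.64) = 0.4463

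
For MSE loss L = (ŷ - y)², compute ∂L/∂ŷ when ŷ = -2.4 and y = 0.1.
∂L/∂ŷ = -5.0

∂L/∂ŷ = 2(ŷ - y) = 2(-2.4 - 0.1) = 2(-2.5) = -5.0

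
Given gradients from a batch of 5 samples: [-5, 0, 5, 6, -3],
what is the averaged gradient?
Average gradient = 0.6

Average = (1/5)(-5 + 0 + 5 + 6 + -3) = 3/5 = 0.6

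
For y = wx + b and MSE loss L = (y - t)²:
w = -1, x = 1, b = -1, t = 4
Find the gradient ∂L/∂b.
∂L/∂b = -12

y = wx + b = (-1)(1) + -1 = -2
∂L/∂y = 2(y - t) = 2(-2 - 4) = -12
∂y/∂b = 1
∂L/∂b = ∂L/∂y · ∂y/∂b = -12 × 1 = -12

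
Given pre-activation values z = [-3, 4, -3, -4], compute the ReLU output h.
h = [0, 4, 0, 0]

ReLU applied element-wise: max(0,-3)=0, max(0,4)=4, max(0,-3)=0, max(0,-4)=0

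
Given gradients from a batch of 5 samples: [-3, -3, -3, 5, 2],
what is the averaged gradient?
Average gradient = -0.4

Average = (1/5)(-3 + -3 + -3 + 5 + 2) = -2/5 = -0.4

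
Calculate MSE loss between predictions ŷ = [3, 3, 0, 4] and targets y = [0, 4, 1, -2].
MSE = 11.75

MSE = (1/4)((3-0)² + (3-4)² + (0-1)² + (4--2)²) = (1/4)(9 + 1 + 1 + 36) = 11.75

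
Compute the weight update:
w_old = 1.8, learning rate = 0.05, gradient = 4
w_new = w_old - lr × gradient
w_new = 1.6

w_new = w - η·∂L/∂w = 1.8 - 0.05×(4) = 1.8 - (0.2) = 1.6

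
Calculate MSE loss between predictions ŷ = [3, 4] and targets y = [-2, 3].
MSE = 13

MSE = (1/2)((3--2)² + (4-3)²) = (1/2)(25 + 1) = 13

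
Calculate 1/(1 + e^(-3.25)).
0.9627

sigmoid(3.25) = 1/(1 + e^(-3.25)) = 1/(1 + 0.03877) = 0.9627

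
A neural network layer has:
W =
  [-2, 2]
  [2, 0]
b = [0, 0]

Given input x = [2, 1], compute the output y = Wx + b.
y = [-2, 4]

Wx = [-2×2 + 2×1, 2×2 + 0×1]
   = [-2, 4]
y = Wx + b = [-2 + 0, 4 + 0] = [-2, 4]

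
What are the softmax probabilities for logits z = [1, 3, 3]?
p = [0.0634, 0.4683, 0.4683]

exp(z) = [2.718, 20.09, 20.09]
Sum = 42.89
p = [0.0634, 0.4683, 0.4683]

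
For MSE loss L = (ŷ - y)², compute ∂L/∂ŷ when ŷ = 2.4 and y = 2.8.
∂L/∂ŷ = -0.8

∂L/∂ŷ = 2(ŷ - y) = 2(2.4 - 2.8) = 2(-0.4) = -0.8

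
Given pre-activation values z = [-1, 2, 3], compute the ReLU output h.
h = [0, 2, 3]

ReLU applied element-wise: max(0,-1)=0, max(0,2)=2, max(0,3)=3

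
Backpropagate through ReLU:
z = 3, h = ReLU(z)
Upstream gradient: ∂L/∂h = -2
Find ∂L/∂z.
∂L/∂z = -2

h = ReLU(3) = 3
Since z > 0: ∂h/∂z = 1
∂L/∂z = ∂L/∂h · ∂h/∂z = -2 × 1 = -2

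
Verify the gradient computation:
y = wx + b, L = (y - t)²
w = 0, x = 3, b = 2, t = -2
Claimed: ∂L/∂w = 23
Incorrect

y = (0)(3) + 2 = 2
∂L/∂y = 2(y - t) = 2(2 - -2) = 8
∂y/∂w = x = 3
∂L/∂w = 8 × 3 = 24

Claimed value: 23
Incorrect: The correct gradient is 24.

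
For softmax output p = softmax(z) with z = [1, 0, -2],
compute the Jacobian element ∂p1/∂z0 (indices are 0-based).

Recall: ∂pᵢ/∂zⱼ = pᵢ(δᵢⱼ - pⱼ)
∂p1/∂z0 = -0.183

p = softmax(z) = [0.7054, 0.2595, 0.03512]
p1 = 0.2595, p0 = 0.7054

∂p1/∂z0 = -p1 × p0 = -0.2595 × 0.7054 = -0.183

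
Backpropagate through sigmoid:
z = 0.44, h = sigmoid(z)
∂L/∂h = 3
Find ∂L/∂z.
∂L/∂z = 0.7148

σ(0.44) = 0.6083
σ'(0.44) = σ(0.44)(1 - σ(0.44)) = 0.6083 × 0.3917 = 0.2383
∂L/∂z = ∂L/∂h · σ'(z) = 3 × 0.2383 = 0.7148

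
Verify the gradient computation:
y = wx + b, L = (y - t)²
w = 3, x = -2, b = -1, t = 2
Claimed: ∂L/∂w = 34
Incorrect

y = (3)(-2) + -1 = -7
∂L/∂y = 2(y - t) = 2(-7 - 2) = -18
∂y/∂w = x = -2
∂L/∂w = -18 × -2 = 36

Claimed value: 34
Incorrect: The correct gradient is 36.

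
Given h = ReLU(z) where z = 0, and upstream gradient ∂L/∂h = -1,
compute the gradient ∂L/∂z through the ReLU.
∂L/∂z = 0

h = ReLU(0) = 0
At z = 0: ∂h/∂z = 0 (by convention)
∂L/∂z = ∂L/∂h · ∂h/∂z = -1 × 0 = 0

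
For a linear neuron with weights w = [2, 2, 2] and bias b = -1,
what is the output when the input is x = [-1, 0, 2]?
y = 1

y = (2)(-1) + (2)(0) + (2)(2) + -1 = 1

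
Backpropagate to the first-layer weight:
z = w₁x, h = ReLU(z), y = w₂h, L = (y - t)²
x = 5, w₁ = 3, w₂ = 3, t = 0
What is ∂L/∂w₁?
∂L/∂w₁ = 1350

Forward pass:
z = w₁x = 3×5 = 15
h = ReLU(15) = 15
y = w₂h = 3×15 = 45

Backward pass:
∂L/∂y = 2(y - t) = 2(45 - 0) = 90
∂y/∂h = w₂ = 3
∂h/∂z = 1 (ReLU derivative)
∂z/∂w₁ = x = 5

∂L/∂w₁ = 90 × 3 × 1 × 5 = 1350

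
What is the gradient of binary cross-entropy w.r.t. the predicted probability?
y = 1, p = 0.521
∂L/∂p = -1.919

∂L/∂p = -y/p + (1-y)/(1-p) = -1/0.521 + 0 = -1.919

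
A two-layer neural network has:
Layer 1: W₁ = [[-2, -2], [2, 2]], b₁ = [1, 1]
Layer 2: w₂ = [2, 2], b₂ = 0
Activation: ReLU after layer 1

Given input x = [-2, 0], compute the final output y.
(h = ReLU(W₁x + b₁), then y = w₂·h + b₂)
y = 10

Layer 1 pre-activation: z₁ = [5, -3]
After ReLU: h = [5, 0]
Layer 2 output: y = 2×5 + 2×0 + 0 = 10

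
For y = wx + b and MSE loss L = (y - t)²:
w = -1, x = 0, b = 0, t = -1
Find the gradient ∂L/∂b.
∂L/∂b = 2

y = wx + b = (-1)(0) + 0 = 0
∂L/∂y = 2(y - t) = 2(0 - -1) = 2
∂y/∂b = 1
∂L/∂b = ∂L/∂y · ∂y/∂b = 2 × 1 = 2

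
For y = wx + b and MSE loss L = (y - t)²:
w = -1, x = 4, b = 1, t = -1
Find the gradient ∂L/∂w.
∂L/∂w = -16

y = wx + b = (-1)(4) + 1 = -3
∂L/∂y = 2(y - t) = 2(-3 - -1) = -4
∂y/∂w = x = 4
∂L/∂w = ∂L/∂y · ∂y/∂w = -4 × 4 = -16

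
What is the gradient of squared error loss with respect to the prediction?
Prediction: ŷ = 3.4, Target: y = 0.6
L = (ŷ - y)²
∂L/∂ŷ = 5.6

∂L/∂ŷ = 2(ŷ - y) = 2(3.4 - 0.6) = 2(2.8) = 5.6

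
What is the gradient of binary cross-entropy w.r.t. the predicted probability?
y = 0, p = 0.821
∂L/∂p = 5.587

∂L/∂p = -y/p + (1-y)/(1-p) = 0 + 1/0.179 = 5.587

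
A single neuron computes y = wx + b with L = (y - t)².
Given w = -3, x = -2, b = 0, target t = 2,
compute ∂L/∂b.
∂L/∂b = 8

y = wx + b = (-3)(-2) + 0 = 6
∂L/∂y = 2(y - t) = 2(6 - 2) = 8
∂y/∂b = 1
∂L/∂b = ∂L/∂y · ∂y/∂b = 8 × 1 = 8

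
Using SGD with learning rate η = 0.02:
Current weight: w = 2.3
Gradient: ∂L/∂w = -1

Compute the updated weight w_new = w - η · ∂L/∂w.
w_new = 2.32

w_new = w - η·∂L/∂w = 2.3 - 0.02×(-1) = 2.3 - (-0.02) = 2.32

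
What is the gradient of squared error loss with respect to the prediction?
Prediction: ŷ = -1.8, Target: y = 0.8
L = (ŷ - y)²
∂L/∂ŷ = -5.2

∂L/∂ŷ = 2(ŷ - y) = 2(-1.8 - 0.8) = 2(-2.6) = -5.2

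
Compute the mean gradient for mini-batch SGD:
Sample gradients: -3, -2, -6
Average gradient = -3.667

Average = (1/3)(-3 + -2 + -6) = -11/3 = -3.667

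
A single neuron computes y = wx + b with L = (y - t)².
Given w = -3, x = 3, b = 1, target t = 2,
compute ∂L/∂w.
∂L/∂w = -60

y = wx + b = (-3)(3) + 1 = -8
∂L/∂y = 2(y - t) = 2(-8 - 2) = -20
∂y/∂w = x = 3
∂L/∂w = ∂L/∂y · ∂y/∂w = -20 × 3 = -60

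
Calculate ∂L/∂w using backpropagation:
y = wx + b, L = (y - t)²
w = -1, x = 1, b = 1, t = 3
∂L/∂w = -6

y = wx + b = (-1)(1) + 1 = 0
∂L/∂y = 2(y - t) = 2(0 - 3) = -6
∂y/∂w = x = 1
∂L/∂w = ∂L/∂y · ∂y/∂w = -6 × 1 = -6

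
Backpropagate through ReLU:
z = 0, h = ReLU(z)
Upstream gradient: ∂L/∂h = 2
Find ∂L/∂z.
∂L/∂z = 0

h = ReLU(0) = 0
At z = 0: ∂h/∂z = 0 (by convention)
∂L/∂z = ∂L/∂h · ∂h/∂z = 2 × 0 = 0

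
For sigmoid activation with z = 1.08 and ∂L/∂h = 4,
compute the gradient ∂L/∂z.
∂L/∂z = 0.757

σ(1.08) = 0.7465
σ'(1.08) = σ(1.08)(1 - σ(1.08)) = 0.7465 × 0.2535 = 0.1892
∂L/∂z = ∂L/∂h · σ'(z) = 4 × 0.1892 = 0.757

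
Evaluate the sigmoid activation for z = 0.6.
0.6457

sigmoid(0.6) = 1/(1 + e^(-0.6)) = 1/(1 + 0.5488) = 0.6457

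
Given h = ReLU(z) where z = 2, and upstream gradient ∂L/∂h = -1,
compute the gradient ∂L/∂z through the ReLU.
∂L/∂z = -1

h = ReLU(2) = 2
Since z > 0: ∂h/∂z = 1
∂L/∂z = ∂L/∂h · ∂h/∂z = -1 × 1 = -1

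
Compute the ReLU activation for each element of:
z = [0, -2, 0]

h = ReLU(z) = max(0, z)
h = [0, 0, 0]

ReLU applied element-wise: max(0,0)=0, max(0,-2)=0, max(0,0)=0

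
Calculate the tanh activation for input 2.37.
0.9827

tanh(2.37) = (e^(2.37) - e^(-2.37))/(e^(2.37) + e^(-2.37)) = 0.9827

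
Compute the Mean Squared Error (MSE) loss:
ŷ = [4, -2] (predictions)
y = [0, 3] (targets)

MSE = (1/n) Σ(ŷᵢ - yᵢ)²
MSE = 20.5

MSE = (1/2)((4-0)² + (-2-3)²) = (1/2)(16 + 25) = 20.5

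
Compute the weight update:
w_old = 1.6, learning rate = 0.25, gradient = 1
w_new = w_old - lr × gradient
w_new = 1.35

w_new = w - η·∂L/∂w = 1.6 - 0.25×(1) = 1.6 - (0.25) = 1.35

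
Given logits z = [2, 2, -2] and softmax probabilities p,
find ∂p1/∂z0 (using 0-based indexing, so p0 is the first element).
∂p1/∂z0 = -0.2455

p = softmax(z) = [0.4955, 0.4955, 0.009075]
p1 = 0.4955, p0 = 0.4955

∂p1/∂z0 = -p1 × p0 = -0.4955 × 0.4955 = -0.2455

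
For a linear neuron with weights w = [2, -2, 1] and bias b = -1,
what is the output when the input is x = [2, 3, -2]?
y = -5

y = (2)(2) + (-2)(3) + (1)(-2) + -1 = -5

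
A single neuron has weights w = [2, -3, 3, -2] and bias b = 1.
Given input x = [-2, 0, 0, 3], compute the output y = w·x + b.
y = -9

y = (2)(-2) + (-3)(0) + (3)(0) + (-2)(3) + 1 = -9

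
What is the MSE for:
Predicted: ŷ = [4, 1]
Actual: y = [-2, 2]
MSE = 18.5

MSE = (1/2)((4--2)² + (1-2)²) = (1/2)(36 + 1) = 18.5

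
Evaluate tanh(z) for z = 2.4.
0.9837

tanh(2.4) = (e^(2.4) - e^(-2.4))/(e^(2.4) + e^(-2.4)) = 0.9837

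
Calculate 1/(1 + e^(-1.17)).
0.7631

sigmoid(1.17) = 1/(1 + e^(-1.17)) = 1/(1 + 0.3104) = 0.7631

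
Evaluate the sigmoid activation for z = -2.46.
0.07871

sigmoid(-2.46) = 1/(1 + e^(2.46)) = 1/(1 + 11.7) = 0.07871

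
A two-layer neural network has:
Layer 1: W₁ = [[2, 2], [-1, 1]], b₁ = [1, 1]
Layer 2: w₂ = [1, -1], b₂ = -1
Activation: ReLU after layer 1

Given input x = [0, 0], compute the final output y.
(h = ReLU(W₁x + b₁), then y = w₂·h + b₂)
y = -1

Layer 1 pre-activation: z₁ = [1, 1]
After ReLU: h = [1, 1]
Layer 2 output: y = 1×1 + -1×1 + -1 = -1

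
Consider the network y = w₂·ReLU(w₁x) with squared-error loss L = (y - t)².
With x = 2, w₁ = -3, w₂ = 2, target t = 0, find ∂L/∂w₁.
∂L/∂w₁ = 0

Forward pass:
z = w₁x = -3×2 = -6
h = ReLU(-6) = 0
y = w₂h = 2×0 = 0

Backward pass:
∂L/∂y = 2(y - t) = 2(0 - 0) = 0
∂y/∂h = w₂ = 2
∂h/∂z = 0 (ReLU derivative)
∂z/∂w₁ = x = 2

∂L/∂w₁ = 0 × 2 × 0 × 2 = 0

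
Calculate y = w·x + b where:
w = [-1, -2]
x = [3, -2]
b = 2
y = 3

y = (-1)(3) + (-2)(-2) + 2 = 3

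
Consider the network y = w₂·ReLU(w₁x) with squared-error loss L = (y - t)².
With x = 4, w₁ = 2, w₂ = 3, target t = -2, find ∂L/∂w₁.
∂L/∂w₁ = 624

Forward pass:
z = w₁x = 2×4 = 8
h = ReLU(8) = 8
y = w₂h = 3×8 = 24

Backward pass:
∂L/∂y = 2(y - t) = 2(24 - -2) = 52
∂y/∂h = w₂ = 3
∂h/∂z = 1 (ReLU derivative)
∂z/∂w₁ = x = 4

∂L/∂w₁ = 52 × 3 × 1 × 4 = 624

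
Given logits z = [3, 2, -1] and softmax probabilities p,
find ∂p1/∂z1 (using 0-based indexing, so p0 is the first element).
∂p1/∂z1 = 0.195

p = softmax(z) = [0.7214, 0.2654, 0.01321]
p1 = 0.2654

∂p1/∂z1 = p1(1 - p1) = 0.2654 × (1 - 0.2654) = 0.195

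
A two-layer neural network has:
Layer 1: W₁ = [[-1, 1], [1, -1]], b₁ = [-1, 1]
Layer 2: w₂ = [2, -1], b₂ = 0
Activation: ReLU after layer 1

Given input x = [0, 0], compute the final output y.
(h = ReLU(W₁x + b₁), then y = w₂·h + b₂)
y = -1

Layer 1 pre-activation: z₁ = [-1, 1]
After ReLU: h = [0, 1]
Layer 2 output: y = 2×0 + -1×1 + 0 = -1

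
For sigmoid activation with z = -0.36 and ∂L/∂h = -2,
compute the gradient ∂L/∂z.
∂L/∂z = -0.4841

σ(-0.36) = 0.411
σ'(-0.36) = σ(-0.36)(1 - σ(-0.36)) = 0.411 × 0.589 = 0.2421
∂L/∂z = ∂L/∂h · σ'(z) = -2 × 0.2421 = -0.4841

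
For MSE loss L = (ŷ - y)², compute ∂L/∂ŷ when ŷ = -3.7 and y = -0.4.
∂L/∂ŷ = -6.6

∂L/∂ŷ = 2(ŷ - y) = 2(-3.7 - -0.4) = 2(-3.3) = -6.6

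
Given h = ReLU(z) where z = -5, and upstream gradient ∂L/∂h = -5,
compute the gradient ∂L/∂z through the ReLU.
∂L/∂z = 0

h = ReLU(-5) = 0
Since z < 0: ∂h/∂z = 0
∂L/∂z = ∂L/∂h · ∂h/∂z = -5 × 0 = 0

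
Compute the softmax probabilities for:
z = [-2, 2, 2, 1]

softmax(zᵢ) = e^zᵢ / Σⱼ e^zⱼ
p = [0.0077, 0.4191, 0.4191, 0.1542]

exp(z) = [0.1353, 7.389, 7.389, 2.718]
Sum = 17.63
p = [0.0077, 0.4191, 0.4191, 0.1542]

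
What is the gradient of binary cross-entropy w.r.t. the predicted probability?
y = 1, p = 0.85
∂L/∂p = -1.176

∂L/∂p = -y/p + (1-y)/(1-p) = -1/0.85 + 0 = -1.176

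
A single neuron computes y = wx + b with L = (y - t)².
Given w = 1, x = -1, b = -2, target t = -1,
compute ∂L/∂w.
∂L/∂w = 4

y = wx + b = (1)(-1) + -2 = -3
∂L/∂y = 2(y - t) = 2(-3 - -1) = -4
∂y/∂w = x = -1
∂L/∂w = ∂L/∂y · ∂y/∂w = -4 × -1 = 4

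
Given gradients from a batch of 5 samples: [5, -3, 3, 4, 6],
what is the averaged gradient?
Average gradient = 3

Average = (1/5)(5 + -3 + 3 + 4 + 6) = 15/5 = 3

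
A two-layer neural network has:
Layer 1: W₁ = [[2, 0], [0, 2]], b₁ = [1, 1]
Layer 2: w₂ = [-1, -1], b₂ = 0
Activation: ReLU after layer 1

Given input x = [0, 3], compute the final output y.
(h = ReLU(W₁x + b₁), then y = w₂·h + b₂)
y = -8

Layer 1 pre-activation: z₁ = [1, 7]
After ReLU: h = [1, 7]
Layer 2 output: y = -1×1 + -1×7 + 0 = -8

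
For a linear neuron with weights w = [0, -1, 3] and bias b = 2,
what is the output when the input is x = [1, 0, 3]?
y = 11

y = (0)(1) + (-1)(0) + (3)(3) + 2 = 11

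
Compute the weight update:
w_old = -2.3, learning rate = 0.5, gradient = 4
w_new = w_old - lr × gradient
w_new = -4.3

w_new = w - η·∂L/∂w = -2.3 - 0.5×(4) = -2.3 - (2) = -4.3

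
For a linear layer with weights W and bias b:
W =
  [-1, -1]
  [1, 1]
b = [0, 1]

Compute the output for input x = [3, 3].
y = [-6, 7]

Wx = [-1×3 + -1×3, 1×3 + 1×3]
   = [-6, 6]
y = Wx + b = [-6 + 0, 6 + 1] = [-6, 7]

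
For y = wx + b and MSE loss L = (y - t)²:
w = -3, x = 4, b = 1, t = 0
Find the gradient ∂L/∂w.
∂L/∂w = -88

y = wx + b = (-3)(4) + 1 = -11
∂L/∂y = 2(y - t) = 2(-11 - 0) = -22
∂y/∂w = x = 4
∂L/∂w = ∂L/∂y · ∂y/∂w = -22 × 4 = -88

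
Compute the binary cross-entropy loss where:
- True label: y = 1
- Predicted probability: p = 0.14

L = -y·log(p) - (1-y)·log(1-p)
L = 1.966

L = -1·log(0.14) - 0·log(0.86) = -log(0.14) = 1.966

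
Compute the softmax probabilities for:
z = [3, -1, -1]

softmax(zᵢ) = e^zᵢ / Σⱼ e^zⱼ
p = [0.9647, 0.0177, 0.0177]

exp(z) = [20.09, 0.3679, 0.3679]
Sum = 20.82
p = [0.9647, 0.0177, 0.0177]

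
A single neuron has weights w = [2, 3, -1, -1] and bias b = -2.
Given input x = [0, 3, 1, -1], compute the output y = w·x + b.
y = 7

y = (2)(0) + (3)(3) + (-1)(1) + (-1)(-1) + -2 = 7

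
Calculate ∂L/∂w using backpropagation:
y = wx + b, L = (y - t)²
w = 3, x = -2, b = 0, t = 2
∂L/∂w = 32

y = wx + b = (3)(-2) + 0 = -6
∂L/∂y = 2(y - t) = 2(-6 - 2) = -16
∂y/∂w = x = -2
∂L/∂w = ∂L/∂y · ∂y/∂w = -16 × -2 = 32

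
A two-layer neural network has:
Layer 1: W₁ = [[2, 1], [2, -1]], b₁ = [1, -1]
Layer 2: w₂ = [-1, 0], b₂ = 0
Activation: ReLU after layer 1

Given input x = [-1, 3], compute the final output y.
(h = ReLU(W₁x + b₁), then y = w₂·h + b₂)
y = -2

Layer 1 pre-activation: z₁ = [2, -6]
After ReLU: h = [2, 0]
Layer 2 output: y = -1×2 + 0×0 + 0 = -2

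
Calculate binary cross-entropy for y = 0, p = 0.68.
L = 1.139

L = -0·log(0.68) - 1·log(0.32) = -log(0.32) = 1.139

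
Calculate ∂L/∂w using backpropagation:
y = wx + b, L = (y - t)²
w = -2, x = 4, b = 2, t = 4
∂L/∂w = -80

y = wx + b = (-2)(4) + 2 = -6
∂L/∂y = 2(y - t) = 2(-6 - 4) = -20
∂y/∂w = x = 4
∂L/∂w = ∂L/∂y · ∂y/∂w = -20 × 4 = -80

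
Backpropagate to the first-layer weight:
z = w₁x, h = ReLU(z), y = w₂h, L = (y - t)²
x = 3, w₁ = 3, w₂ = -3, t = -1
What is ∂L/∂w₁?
∂L/∂w₁ = 468

Forward pass:
z = w₁x = 3×3 = 9
h = ReLU(9) = 9
y = w₂h = -3×9 = -27

Backward pass:
∂L/∂y = 2(y - t) = 2(-27 - -1) = -52
∂y/∂h = w₂ = -3
∂h/∂z = 1 (ReLU derivative)
∂z/∂w₁ = x = 3

∂L/∂w₁ = -52 × -3 × 1 × 3 = 468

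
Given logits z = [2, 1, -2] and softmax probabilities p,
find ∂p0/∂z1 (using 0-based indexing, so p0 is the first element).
∂p0/∂z1 = -0.1915

p = softmax(z) = [0.7214, 0.2654, 0.01321]
p0 = 0.7214, p1 = 0.2654

∂p0/∂z1 = -p0 × p1 = -0.7214 × 0.2654 = -0.1915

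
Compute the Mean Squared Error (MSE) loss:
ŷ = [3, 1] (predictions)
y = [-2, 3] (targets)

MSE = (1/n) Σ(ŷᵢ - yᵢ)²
MSE = 14.5

MSE = (1/2)((3--2)² + (1-3)²) = (1/2)(25 + 4) = 14.5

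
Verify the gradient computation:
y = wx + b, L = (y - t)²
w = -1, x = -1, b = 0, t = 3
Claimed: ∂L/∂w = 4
Correct

y = (-1)(-1) + 0 = 1
∂L/∂y = 2(y - t) = 2(1 - 3) = -4
∂y/∂w = x = -1
∂L/∂w = -4 × -1 = 4

Claimed value: 4
Correct: The correct gradient is 4.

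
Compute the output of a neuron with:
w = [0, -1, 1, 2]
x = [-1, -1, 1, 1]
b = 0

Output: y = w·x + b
y = 4

y = (0)(-1) + (-1)(-1) + (1)(1) + (2)(1) + 0 = 4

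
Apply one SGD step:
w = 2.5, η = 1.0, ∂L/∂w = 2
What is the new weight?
w_new = 0.5

w_new = w - η·∂L/∂w = 2.5 - 1.0×(2) = 2.5 - (2) = 0.5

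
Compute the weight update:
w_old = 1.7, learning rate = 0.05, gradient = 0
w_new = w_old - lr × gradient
w_new = 1.7

w_new = w - η·∂L/∂w = 1.7 - 0.05×(0) = 1.7 - (0) = 1.7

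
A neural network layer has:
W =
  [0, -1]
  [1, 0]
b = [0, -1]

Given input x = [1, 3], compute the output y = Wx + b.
y = [-3, 0]

Wx = [0×1 + -1×3, 1×1 + 0×3]
   = [-3, 1]
y = Wx + b = [-3 + 0, 1 + -1] = [-3, 0]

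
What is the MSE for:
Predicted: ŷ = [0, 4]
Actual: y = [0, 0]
MSE = 8

MSE = (1/2)((0-0)² + (4-0)²) = (1/2)(0 + 16) = 8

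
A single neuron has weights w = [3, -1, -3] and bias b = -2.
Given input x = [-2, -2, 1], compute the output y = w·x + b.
y = -9

y = (3)(-2) + (-1)(-2) + (-3)(1) + -2 = -9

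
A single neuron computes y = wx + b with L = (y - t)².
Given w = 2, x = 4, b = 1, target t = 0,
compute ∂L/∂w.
∂L/∂w = 72

y = wx + b = (2)(4) + 1 = 9
∂L/∂y = 2(y - t) = 2(9 - 0) = 18
∂y/∂w = x = 4
∂L/∂w = ∂L/∂y · ∂y/∂w = 18 × 4 = 72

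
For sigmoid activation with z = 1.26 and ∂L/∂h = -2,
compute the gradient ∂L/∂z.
∂L/∂z = -0.3443

σ(1.26) = 0.779
σ'(1.26) = σ(1.26)(1 - σ(1.26)) = 0.779 × 0.221 = 0.1721
∂L/∂z = ∂L/∂h · σ'(z) = -2 × 0.1721 = -0.3443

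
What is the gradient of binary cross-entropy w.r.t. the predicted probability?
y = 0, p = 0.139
∂L/∂p = 1.161

∂L/∂p = -y/p + (1-y)/(1-p) = 0 + 1/0.861 = 1.161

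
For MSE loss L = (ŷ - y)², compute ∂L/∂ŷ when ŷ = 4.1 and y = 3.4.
∂L/∂ŷ = 1.4

∂L/∂ŷ = 2(ŷ - y) = 2(4.1 - 3.4) = 2(0.7) = 1.4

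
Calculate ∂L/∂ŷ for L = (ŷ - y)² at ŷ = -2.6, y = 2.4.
∂L/∂ŷ = -10.0

∂L/∂ŷ = 2(ŷ - y) = 2(-2.6 - 2.4) = 2(-5.0) = -10.0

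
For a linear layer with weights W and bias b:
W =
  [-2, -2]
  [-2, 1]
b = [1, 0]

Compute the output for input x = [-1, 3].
y = [-3, 5]

Wx = [-2×-1 + -2×3, -2×-1 + 1×3]
   = [-4, 5]
y = Wx + b = [-4 + 1, 5 + 0] = [-3, 5]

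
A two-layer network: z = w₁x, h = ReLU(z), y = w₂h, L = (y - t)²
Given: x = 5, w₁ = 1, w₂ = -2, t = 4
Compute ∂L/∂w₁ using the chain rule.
∂L/∂w₁ = 280

Forward pass:
z = w₁x = 1×5 = 5
h = ReLU(5) = 5
y = w₂h = -2×5 = -10

Backward pass:
∂L/∂y = 2(y - t) = 2(-10 - 4) = -28
∂y/∂h = w₂ = -2
∂h/∂z = 1 (ReLU derivative)
∂z/∂w₁ = x = 5

∂L/∂w₁ = -28 × -2 × 1 × 5 = 280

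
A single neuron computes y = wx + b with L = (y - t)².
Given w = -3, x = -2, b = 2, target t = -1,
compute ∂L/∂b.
∂L/∂b = 18

y = wx + b = (-3)(-2) + 2 = 8
∂L/∂y = 2(y - t) = 2(8 - -1) = 18
∂y/∂b = 1
∂L/∂b = ∂L/∂y · ∂y/∂b = 18 × 1 = 18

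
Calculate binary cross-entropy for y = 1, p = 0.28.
L = 1.273

L = -1·log(0.28) - 0·log(0.72) = -log(0.28) = 1.273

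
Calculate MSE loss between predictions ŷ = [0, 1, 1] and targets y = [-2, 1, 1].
MSE = 1.333

MSE = (1/3)((0--2)² + (1-1)² + (1-1)²) = (1/3)(4 + 0 + 0) = 1.333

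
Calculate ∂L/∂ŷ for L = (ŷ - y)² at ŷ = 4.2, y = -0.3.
∂L/∂ŷ = 9.0

∂L/∂ŷ = 2(ŷ - y) = 2(4.2 - -0.3) = 2(4.5) = 9.0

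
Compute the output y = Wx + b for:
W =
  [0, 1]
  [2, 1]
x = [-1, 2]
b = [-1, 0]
y = [1, 0]

Wx = [0×-1 + 1×2, 2×-1 + 1×2]
   = [2, 0]
y = Wx + b = [2 + -1, 0 + 0] = [1, 0]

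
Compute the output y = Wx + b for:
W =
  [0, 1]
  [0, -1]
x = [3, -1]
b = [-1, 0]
y = [-2, 1]

Wx = [0×3 + 1×-1, 0×3 + -1×-1]
   = [-1, 1]
y = Wx + b = [-1 + -1, 1 + 0] = [-2, 1]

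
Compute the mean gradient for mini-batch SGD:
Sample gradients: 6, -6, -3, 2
Average gradient = -0.25

Average = (1/4)(6 + -6 + -3 + 2) = -1/4 = -0.25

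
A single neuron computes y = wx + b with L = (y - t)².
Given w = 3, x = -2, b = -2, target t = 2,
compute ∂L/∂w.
∂L/∂w = 40

y = wx + b = (3)(-2) + -2 = -8
∂L/∂y = 2(y - t) = 2(-8 - 2) = -20
∂y/∂w = x = -2
∂L/∂w = ∂L/∂y · ∂y/∂w = -20 × -2 = 40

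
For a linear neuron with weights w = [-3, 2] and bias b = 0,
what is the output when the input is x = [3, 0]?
y = -9

y = (-3)(3) + (2)(0) + 0 = -9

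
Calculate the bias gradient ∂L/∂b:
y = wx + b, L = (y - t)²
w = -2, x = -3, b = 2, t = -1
∂L/∂b = 18

y = wx + b = (-2)(-3) + 2 = 8
∂L/∂y = 2(y - t) = 2(8 - -1) = 18
∂y/∂b = 1
∂L/∂b = ∂L/∂y · ∂y/∂b = 18 × 1 = 18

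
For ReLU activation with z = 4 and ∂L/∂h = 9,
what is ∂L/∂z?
∂L/∂z = 9

h = ReLU(4) = 4
Since z > 0: ∂h/∂z = 1
∂L/∂z = ∂L/∂h · ∂h/∂z = 9 × 1 = 9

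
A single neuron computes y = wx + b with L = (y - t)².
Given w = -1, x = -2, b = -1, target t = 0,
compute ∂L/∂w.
∂L/∂w = -4

y = wx + b = (-1)(-2) + -1 = 1
∂L/∂y = 2(y - t) = 2(1 - 0) = 2
∂y/∂w = x = -2
∂L/∂w = ∂L/∂y · ∂y/∂w = 2 × -2 = -4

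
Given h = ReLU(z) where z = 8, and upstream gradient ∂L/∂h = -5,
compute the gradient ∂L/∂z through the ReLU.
∂L/∂z = -5

h = ReLU(8) = 8
Since z > 0: ∂h/∂z = 1
∂L/∂z = ∂L/∂h · ∂h/∂z = -5 × 1 = -5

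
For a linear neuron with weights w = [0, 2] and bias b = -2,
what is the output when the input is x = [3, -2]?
y = -6

y = (0)(3) + (2)(-2) + -2 = -6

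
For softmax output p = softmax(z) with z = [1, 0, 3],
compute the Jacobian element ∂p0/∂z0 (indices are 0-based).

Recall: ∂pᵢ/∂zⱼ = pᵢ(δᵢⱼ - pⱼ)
∂p0/∂z0 = 0.1012

p = softmax(z) = [0.1142, 0.04201, 0.8438]
p0 = 0.1142

∂p0/∂z0 = p0(1 - p0) = 0.1142 × (1 - 0.1142) = 0.1012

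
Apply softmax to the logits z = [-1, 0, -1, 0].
p = [0.1345, 0.3655, 0.1345, 0.3655]

exp(z) = [0.3679, 1, 0.3679, 1]
Sum = 2.736
p = [0.1345, 0.3655, 0.1345, 0.3655]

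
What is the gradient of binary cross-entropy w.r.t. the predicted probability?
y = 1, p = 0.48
∂L/∂p = -2.083

∂L/∂p = -y/p + (1-y)/(1-p) = -1/0.48 + 0 = -2.083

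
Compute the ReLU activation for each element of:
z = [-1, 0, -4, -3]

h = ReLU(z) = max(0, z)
h = [0, 0, 0, 0]

ReLU applied element-wise: max(0,-1)=0, max(0,0)=0, max(0,-4)=0, max(0,-3)=0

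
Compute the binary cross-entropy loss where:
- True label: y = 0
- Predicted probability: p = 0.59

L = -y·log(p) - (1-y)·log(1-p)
L = 0.8916

L = -0·log(0.59) - 1·log(0.41) = -log(0.41) = 0.8916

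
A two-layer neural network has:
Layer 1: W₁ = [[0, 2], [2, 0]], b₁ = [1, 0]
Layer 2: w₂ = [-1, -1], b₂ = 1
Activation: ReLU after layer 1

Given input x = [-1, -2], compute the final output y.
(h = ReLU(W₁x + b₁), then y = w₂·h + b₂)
y = 1

Layer 1 pre-activation: z₁ = [-3, -2]
After ReLU: h = [0, 0]
Layer 2 output: y = -1×0 + -1×0 + 1 = 1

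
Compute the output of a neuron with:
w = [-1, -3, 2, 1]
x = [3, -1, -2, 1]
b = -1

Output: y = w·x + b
y = -4

y = (-1)(3) + (-3)(-1) + (2)(-2) + (1)(1) + -1 = -4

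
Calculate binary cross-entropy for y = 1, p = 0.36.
L = 1.022

L = -1·log(0.36) - 0·log(0.64) = -log(0.36) = 1.022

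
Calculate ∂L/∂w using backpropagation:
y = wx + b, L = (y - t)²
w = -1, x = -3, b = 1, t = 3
∂L/∂w = -6

y = wx + b = (-1)(-3) + 1 = 4
∂L/∂y = 2(y - t) = 2(4 - 3) = 2
∂y/∂w = x = -3
∂L/∂w = ∂L/∂y · ∂y/∂w = 2 × -3 = -6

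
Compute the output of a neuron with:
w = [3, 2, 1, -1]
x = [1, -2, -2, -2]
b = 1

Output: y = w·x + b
y = 0

y = (3)(1) + (2)(-2) + (1)(-2) + (-1)(-2) + 1 = 0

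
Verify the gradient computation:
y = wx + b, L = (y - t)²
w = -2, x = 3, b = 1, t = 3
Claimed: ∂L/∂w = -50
Incorrect

y = (-2)(3) + 1 = -5
∂L/∂y = 2(y - t) = 2(-5 - 3) = -16
∂y/∂w = x = 3
∂L/∂w = -16 × 3 = -48

Claimed value: -50
Incorrect: The correct gradient is -48.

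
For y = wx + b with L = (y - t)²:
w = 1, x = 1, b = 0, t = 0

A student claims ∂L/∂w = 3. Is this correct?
Incorrect

y = (1)(1) + 0 = 1
∂L/∂y = 2(y - t) = 2(1 - 0) = 2
∂y/∂w = x = 1
∂L/∂w = 2 × 1 = 2

Claimed value: 3
Incorrect: The correct gradient is 2.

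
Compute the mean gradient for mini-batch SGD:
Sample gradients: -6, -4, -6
Average gradient = -5.333

Average = (1/3)(-6 + -4 + -6) = -16/3 = -5.333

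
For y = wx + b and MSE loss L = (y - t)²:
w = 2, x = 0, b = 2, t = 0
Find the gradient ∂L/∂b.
∂L/∂b = 4

y = wx + b = (2)(0) + 2 = 2
∂L/∂y = 2(y - t) = 2(2 - 0) = 4
∂y/∂b = 1
∂L/∂b = ∂L/∂y · ∂y/∂b = 4 × 1 = 4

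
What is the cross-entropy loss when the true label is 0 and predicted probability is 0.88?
L = 2.12

L = -0·log(0.88) - 1·log(0.12) = -log(0.12) = 2.12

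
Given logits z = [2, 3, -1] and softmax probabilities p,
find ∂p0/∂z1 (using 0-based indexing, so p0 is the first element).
∂p0/∂z1 = -0.1915

p = softmax(z) = [0.2654, 0.7214, 0.01321]
p0 = 0.2654, p1 = 0.7214

∂p0/∂z1 = -p0 × p1 = -0.2654 × 0.7214 = -0.1915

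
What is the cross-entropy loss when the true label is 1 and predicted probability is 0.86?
L = 0.1508

L = -1·log(0.86) - 0·log(0.14) = -log(0.86) = 0.1508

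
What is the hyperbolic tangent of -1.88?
-0.9545

tanh(-1.88) = (e^(-1.88) - e^(1.88))/(e^(-1.88) + e^(1.88)) = -0.9545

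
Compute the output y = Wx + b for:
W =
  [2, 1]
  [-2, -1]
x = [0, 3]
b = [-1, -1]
y = [2, -4]

Wx = [2×0 + 1×3, -2×0 + -1×3]
   = [3, -3]
y = Wx + b = [3 + -1, -3 + -1] = [2, -4]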